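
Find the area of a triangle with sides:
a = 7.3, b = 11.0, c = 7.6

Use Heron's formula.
s = (7.3 + 11.0 + 7.6)/2 = 25.9/2 = 12.95
s − a = 5.65, s − b = 1.95, s − c = 5.35
s(s−a)(s−b)(s−c) = 12.95·5.65·1.95·5.35 ≈ 763.32
Area = √763.32 ≈ 27.6282

Area = 27.63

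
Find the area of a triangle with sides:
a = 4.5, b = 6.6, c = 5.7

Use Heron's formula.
s = (4.5 + 6.6 + 5.7)/2 = 16.8/2 = 8.4
s − a = 3.9, s − b = 1.8, s − c = 2.7
s(s−a)(s−b)(s−c) = 8.4·3.9·1.8·2.7 ≈ 159.214
Area = √159.214 ≈ 12.618

Area = 12.62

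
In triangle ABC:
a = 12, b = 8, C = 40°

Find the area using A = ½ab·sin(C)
A = ½·a·b·sin(C) = ½·12·8·sin(40°)
sin(40°) ≈ 0.642788
A ≈ ½·96·0.642788 = 48·0.642788 ≈ 30.8538

Area = 30.85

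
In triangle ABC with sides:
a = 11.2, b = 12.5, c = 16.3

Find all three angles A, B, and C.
Law of cosines for each angle (a² = 125.44, b² = 156.25, c² = 265.69):
cos(A) = (b² + c² − a²)/(2bc) = (156.25 + 265.69 − 125.44)/(2·12.5·16.3) = 296.5/407.5 ≈ 0.727607  ⇒  A ≈ 43.3138°
cos(B) = (a² + c² − b²)/(2ac) = (125.44 + 265.69 − 156.25)/(2·11.2·16.3) = 234.88/365.12 ≈ 0.643295  ⇒  B ≈ 49.962°
cos(C) = (a² + b² − c²)/(2ab) = (125.44 + 156.25 − 265.69)/(2·11.2·12.5) = 16/280 ≈ 0.0571429  ⇒  C ≈ 86.7242°
Check: A + B + C ≈ 180°

A = 43.31°, B = 49.96°, C = 86.72°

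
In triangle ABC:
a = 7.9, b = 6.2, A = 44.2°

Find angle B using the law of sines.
a/sin(A) = b/sin(B)  ⇒  sin(B) = b·sin(A)/a = 6.2·sin(44.2°)/7.9
sin(44.2°) ≈ 0.697165
sin(B) ≈ 6.2·0.697165/7.9 ≈ 4.32242/7.9 ≈ 0.547142
B = arcsin(0.547142) ≈ 33.1712°
(Since b ≤ a we need B ≤ A, so the obtuse alternative 180° − 33.1712° ≈ 146.829° is rejected.)

B = 33.17°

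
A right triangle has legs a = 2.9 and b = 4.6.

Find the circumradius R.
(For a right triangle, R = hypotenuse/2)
Hypotenuse c = √(a² + b²) = √(8.41 + 21.16) = √29.57 ≈ 5.43783
R = c/2 ≈ 5.43783/2 ≈ 2.71892

R = 2.719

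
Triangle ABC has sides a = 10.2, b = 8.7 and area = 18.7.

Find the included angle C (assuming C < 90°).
Area = ½·a·b·sin(C)  ⇒  sin(C) = 2·Area/(a·b) = 2·18.7/(10.2·8.7) = 37.4/88.74 ≈ 0.421456
C = arcsin(0.421456) ≈ 24.9265° (taking the acute solution since C < 90°)

C = 24.93°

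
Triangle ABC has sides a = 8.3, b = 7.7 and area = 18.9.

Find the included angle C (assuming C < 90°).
Area = ½·a·b·sin(C)  ⇒  sin(C) = 2·Area/(a·b) = 2·18.9/(8.3·7.7) = 37.8/63.91 ≈ 0.591457
C = arcsin(0.591457) ≈ 36.2605° (taking the acute solution since C < 90°)

C = 36.26°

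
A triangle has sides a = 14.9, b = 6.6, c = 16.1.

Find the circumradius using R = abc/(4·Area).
First find the area with Heron's formula.
s = (14.9 + 6.6 + 16.1)/2 = 18.8
Area = √(s(s−a)(s−b)(s−c)) = √(18.8·3.9·12.2·2.7) ≈ √2415.16 ≈ 49.1443
abc = 14.9·6.6·16.1 = 1583.274
R = abc/(4·Area) ≈ 1583.274/(4·49.1443) = 1583.274/196.577 ≈ 8.05421

R = 8.054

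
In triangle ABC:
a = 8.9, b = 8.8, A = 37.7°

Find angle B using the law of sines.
a/sin(A) = b/sin(B)  ⇒  sin(B) = b·sin(A)/a = 8.8·sin(37.7°)/8.9
sin(37.7°) ≈ 0.611527
sin(B) ≈ 8.8·0.611527/8.9 ≈ 5.38144/8.9 ≈ 0.604656
B = arcsin(0.604656) ≈ 37.2041°
(Since b ≤ a we need B ≤ A, so the obtuse alternative 180° − 37.2041° ≈ 142.796° is rejected.)

B = 37.2°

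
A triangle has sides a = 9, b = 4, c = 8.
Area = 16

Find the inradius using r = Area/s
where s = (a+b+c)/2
s = (9 + 4 + 8)/2 = 21/2 = 10.5
r = Area/s = 16/10.5 ≈ 1.52381

r = 1.524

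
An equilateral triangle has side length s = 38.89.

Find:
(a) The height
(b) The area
(a) The height splits the triangle into two 30-60-90 halves: h = s·√3/2 = 38.89·1.73205/2 ≈ 67.3595/2 ≈ 33.6797
(b) Area = (√3/4)·s² = (√3/4)·38.89² = (√3/4)·1512.4321 ≈ 0.433013·1512.4321 ≈ 654.902

Height = 33.68, Area = 654.9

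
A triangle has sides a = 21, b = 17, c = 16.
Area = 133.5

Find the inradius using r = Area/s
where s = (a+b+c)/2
s = (21 + 17 + 16)/2 = 54/2 = 27
r = Area/s = 133.5/27 ≈ 4.94444

r = 4.944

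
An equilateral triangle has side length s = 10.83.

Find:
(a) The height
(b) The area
(a) The height splits the triangle into two 30-60-90 halves: h = s·√3/2 = 10.83·1.73205/2 ≈ 18.7581/2 ≈ 9.37906
(b) Area = (√3/4)·s² = (√3/4)·10.83² = (√3/4)·117.2889 ≈ 0.433013·117.2889 ≈ 50.7876

Height = 9.379, Area = 50.79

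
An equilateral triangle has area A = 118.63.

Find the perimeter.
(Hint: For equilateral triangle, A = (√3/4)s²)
A = (√3/4)s²  ⇒  s² = 4A/√3 = 4·118.63/√3 = 474.52/1.73205 ≈ 273.964
s ≈ √273.964 ≈ 16.5519
Perimeter = 3s ≈ 3·16.5519 ≈ 49.6556

Perimeter = 49.66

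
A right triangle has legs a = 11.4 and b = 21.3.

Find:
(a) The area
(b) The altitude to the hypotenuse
(a) The legs are perpendicular, so Area = ½·a·b = ½·11.4·21.3 = ½·242.82 = 121.41
(b) Hypotenuse c = √(a² + b²) = √(129.96 + 453.69) = √583.65 ≈ 24.1588
    Area = ½·c·h_c  ⇒  h_c = 2·Area/c = 242.82/24.1588 ≈ 10.051

Area = 121.41, h_c = 10.05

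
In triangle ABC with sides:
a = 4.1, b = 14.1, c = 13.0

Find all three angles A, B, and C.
Law of cosines for each angle (a² = 16.81, b² = 198.81, c² = 169):
cos(A) = (b² + c² − a²)/(2bc) = (198.81 + 169 − 16.81)/(2·14.1·13.0) = 351/366.6 ≈ 0.957447  ⇒  A ≈ 16.7747°
cos(B) = (a² + c² − b²)/(2ac) = (16.81 + 169 − 198.81)/(2·4.1·13.0) = -13/106.6 ≈ -0.121951  ⇒  B ≈ 97.0047°
cos(C) = (a² + b² − c²)/(2ab) = (16.81 + 198.81 − 169)/(2·4.1·14.1) = 46.62/115.62 ≈ 0.403217  ⇒  C ≈ 66.2205°
Check: A + B + C ≈ 180°

A = 16.77°, B = 97°, C = 66.22°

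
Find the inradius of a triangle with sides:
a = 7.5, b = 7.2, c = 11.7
r = Area/s where s is the semi-perimeter.
s = (7.5 + 7.2 + 11.7)/2 = 26.4/2 = 13.2
Area = √(s(s−a)(s−b)(s−c)) = √(13.2·5.7·6·1.5) ≈ √677.16 ≈ 26.0223
r ≈ 26.0223/13.2 ≈ 1.97139

r = 1.971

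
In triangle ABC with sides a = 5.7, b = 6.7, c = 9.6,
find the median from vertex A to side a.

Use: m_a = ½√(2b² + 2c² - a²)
m_a = ½√(2·6.7² + 2·9.6² − 5.7²) = ½√(2·44.89 + 2·92.16 − 32.49) = ½√(89.78 + 184.32 − 32.49) = ½√241.61
√241.61 ≈ 15.5438, so m_a ≈ 7.7719

m_a = 7.772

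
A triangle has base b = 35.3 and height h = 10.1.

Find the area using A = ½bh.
A = ½·b·h = ½·35.3·10.1 = ½·356.53 = 178.265

Area = 178.265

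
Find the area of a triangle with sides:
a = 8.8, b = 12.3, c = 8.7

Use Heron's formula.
s = (8.8 + 12.3 + 8.7)/2 = 29.8/2 = 14.9
s − a = 6.1, s − b = 2.6, s − c = 6.2
s(s−a)(s−b)(s−c) = 14.9·6.1·2.6·6.2 ≈ 1465.15
Area = √1465.15 ≈ 38.2772

Area = 38.28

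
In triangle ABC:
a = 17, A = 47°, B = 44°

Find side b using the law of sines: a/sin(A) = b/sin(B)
a/sin(A) = b/sin(B)  ⇒  b = a·sin(B)/sin(A) = 17·sin(44°)/sin(47°)
sin(44°) ≈ 0.694658, sin(47°) ≈ 0.731354
b ≈ 17·0.694658/0.731354 ≈ 11.8092/0.731354 ≈ 16.147

b = 16.15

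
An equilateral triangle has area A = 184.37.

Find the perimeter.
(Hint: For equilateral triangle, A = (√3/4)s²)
A = (√3/4)s²  ⇒  s² = 4A/√3 = 4·184.37/√3 = 737.48/1.73205 ≈ 425.784
s ≈ √425.784 ≈ 20.6345
Perimeter = 3s ≈ 3·20.6345 ≈ 61.9036

Perimeter = 61.9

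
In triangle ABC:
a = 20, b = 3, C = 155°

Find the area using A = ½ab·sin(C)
A = ½·a·b·sin(C) = ½·20·3·sin(155°)
sin(155°) ≈ 0.422618
A ≈ ½·60·0.422618 = 30·0.422618 ≈ 12.6785

Area = 12.68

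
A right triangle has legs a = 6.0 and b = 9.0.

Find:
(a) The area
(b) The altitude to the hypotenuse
(a) The legs are perpendicular, so Area = ½·a·b = ½·6.0·9.0 = ½·54 = 27
(b) Hypotenuse c = √(a² + b²) = √(36 + 81) = √117 ≈ 10.8167
    Area = ½·c·h_c  ⇒  h_c = 2·Area/c = 54/10.8167 ≈ 4.9923

Area = 27, h_c = 4.992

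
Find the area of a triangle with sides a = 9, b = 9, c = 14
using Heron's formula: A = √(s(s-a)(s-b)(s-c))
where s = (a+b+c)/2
s = (9 + 9 + 14)/2 = 32/2 = 16
s − a = 7, s − b = 7, s − c = 2
s(s−a)(s−b)(s−c) = 16·7·7·2 = 1568
Area = √1568 ≈ 39.598

s = 16.0, Area = 39.6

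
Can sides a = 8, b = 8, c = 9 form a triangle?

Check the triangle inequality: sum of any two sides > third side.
a + b vs c: 8 + 8 = 16 > 9  ✓
a + c vs b: 8 + 9 = 17 > 8  ✓
b + c vs a: 8 + 9 = 17 > 8  ✓

Yes, triangle inequality satisfied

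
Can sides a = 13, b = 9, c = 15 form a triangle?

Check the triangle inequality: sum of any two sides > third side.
a + b vs c: 13 + 9 = 22 > 15  ✓
a + c vs b: 13 + 15 = 28 > 9  ✓
b + c vs a: 9 + 15 = 24 > 13  ✓

Yes, triangle inequality satisfied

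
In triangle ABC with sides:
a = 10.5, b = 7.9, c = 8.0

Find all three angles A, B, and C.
Law of cosines for each angle (a² = 110.25, b² = 62.41, c² = 64):
cos(A) = (b² + c² − a²)/(2bc) = (62.41 + 64 − 110.25)/(2·7.9·8.0) = 16.16/126.4 ≈ 0.127848  ⇒  A ≈ 82.6547°
cos(B) = (a² + c² − b²)/(2ac) = (110.25 + 64 − 62.41)/(2·10.5·8.0) = 111.84/168 ≈ 0.665714  ⇒  B ≈ 48.2629°
cos(C) = (a² + b² − c²)/(2ab) = (110.25 + 62.41 − 64)/(2·10.5·7.9) = 108.66/165.9 ≈ 0.654973  ⇒  C ≈ 49.0824°
Check: A + B + C ≈ 180°

A = 82.65°, B = 48.26°, C = 49.08°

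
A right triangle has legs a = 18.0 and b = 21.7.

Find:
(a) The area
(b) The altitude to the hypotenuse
(a) The legs are perpendicular, so Area = ½·a·b = ½·18.0·21.7 = ½·390.6 = 195.3
(b) Hypotenuse c = √(a² + b²) = √(324 + 470.89) = √794.89 ≈ 28.1938
    Area = ½·c·h_c  ⇒  h_c = 2·Area/c = 390.6/28.1938 ≈ 13.8541

Area = 195.3, h_c = 13.85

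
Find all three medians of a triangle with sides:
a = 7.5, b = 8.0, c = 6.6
Median formula: m_a = ½√(2b² + 2c² − a²) (and cyclically). a² = 56.25, b² = 64, c² = 43.56.
m_a = ½√(2·64 + 2·43.56 − 56.25) = ½√158.87 ≈ ½·12.6044 ≈ 6.30218
m_b = ½√(2·56.25 + 2·43.56 − 64) = ½√135.62 ≈ ½·11.6456 ≈ 5.8228
m_c = ½√(2·56.25 + 2·64 − 43.56) = ½√196.94 ≈ ½·14.0335 ≈ 7.01677

m_a = 6.302, m_b = 5.823, m_c = 7.017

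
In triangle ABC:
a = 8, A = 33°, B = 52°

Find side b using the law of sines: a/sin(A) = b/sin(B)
a/sin(A) = b/sin(B)  ⇒  b = a·sin(B)/sin(A) = 8·sin(52°)/sin(33°)
sin(52°) ≈ 0.788011, sin(33°) ≈ 0.544639
b ≈ 8·0.788011/0.544639 ≈ 6.30409/0.544639 ≈ 11.5748

b = 11.57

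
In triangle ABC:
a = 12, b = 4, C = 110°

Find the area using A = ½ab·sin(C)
A = ½·a·b·sin(C) = ½·12·4·sin(110°)
sin(110°) ≈ 0.939693
A ≈ ½·48·0.939693 = 24·0.939693 ≈ 22.5526

Area = 22.55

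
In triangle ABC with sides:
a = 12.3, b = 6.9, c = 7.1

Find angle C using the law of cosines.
c² = a² + b² − 2ab·cos(C)  ⇒  cos(C) = (a² + b² − c²)/(2ab)
cos(C) = (12.3² + 6.9² − 7.1²)/(2·12.3·6.9) = (151.29 + 47.61 − 50.41)/169.74 = 148.49/169.74 ≈ 0.874809
C = arccos(0.874809) ≈ 28.9777°

C = 28.98°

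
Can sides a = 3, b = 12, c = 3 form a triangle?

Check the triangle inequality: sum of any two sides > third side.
a + b vs c: 3 + 12 = 15 > 3  ✓
a + c vs b: 3 + 3 = 6 ≤ 12  ✗
b + c vs a: 12 + 3 = 15 > 3  ✓

No: 3 + 3 = 6 is not > 12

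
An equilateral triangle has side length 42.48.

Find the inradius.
r = Area/s with s the semi-perimeter.
Area = (√3/4)·42.48² = (√3/4)·1804.5504 ≈ 0.433013·1804.5504 ≈ 781.393
s = 3·42.48/2 = 63.72
r ≈ 781.393/63.72 ≈ 12.2629
(Equivalently r = side/(2√3) = 42.48/3.4641 ≈ 12.2629.)

r = 12.26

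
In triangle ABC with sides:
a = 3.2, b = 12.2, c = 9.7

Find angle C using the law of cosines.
c² = a² + b² − 2ab·cos(C)  ⇒  cos(C) = (a² + b² − c²)/(2ab)
cos(C) = (3.2² + 12.2² − 9.7²)/(2·3.2·12.2) = (10.24 + 148.84 − 94.09)/78.08 = 64.99/78.08 ≈ 0.832351
C = arccos(0.832351) ≈ 33.6589°

C = 33.66°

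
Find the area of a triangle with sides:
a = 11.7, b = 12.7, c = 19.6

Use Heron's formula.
s = (11.7 + 12.7 + 19.6)/2 = 44/2 = 22
s − a = 10.3, s − b = 9.3, s − c = 2.4
s(s−a)(s−b)(s−c) = 22·10.3·9.3·2.4 ≈ 5057.71
Area = √5057.71 ≈ 71.1176

Area = 71.12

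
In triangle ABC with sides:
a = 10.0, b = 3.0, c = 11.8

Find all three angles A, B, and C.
Law of cosines for each angle (a² = 100, b² = 9, c² = 139.24):
cos(A) = (b² + c² − a²)/(2bc) = (9 + 139.24 − 100)/(2·3.0·11.8) = 48.24/70.8 ≈ 0.681356  ⇒  A ≈ 47.0503°
cos(B) = (a² + c² − b²)/(2ac) = (100 + 139.24 − 9)/(2·10.0·11.8) = 230.24/236 ≈ 0.975593  ⇒  B ≈ 12.6847°
cos(C) = (a² + b² − c²)/(2ab) = (100 + 9 − 139.24)/(2·10.0·3.0) = -30.24/60 ≈ -0.504  ⇒  C ≈ 120.265°
Check: A + B + C ≈ 180°

A = 47.05°, B = 12.68°, C = 120.3°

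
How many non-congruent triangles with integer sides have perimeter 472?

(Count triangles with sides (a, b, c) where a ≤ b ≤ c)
Let a ≤ b ≤ c with a + b + c = 472. The only binding inequality is a + b > c, i.e. 472 − c > c, so c < 472/2; and c ≥ 472/3 since c is the largest side.
So 158 ≤ c ≤ 235. For each c, b runs from ⌈(472 − c)/2⌉ up to c (then a = 472 − b − c satisfies 1 ≤ a ≤ b automatically), giving c − ⌈(472 − c)/2⌉ + 1 choices.
Summing over c: 2 + 3 + 5 + 6 + … + 116 + 117  (78 terms, c = 158, …, 235) = 4641
Check (closed form: nearest integer to p²/48 for even p, (p+3)²/48 for odd p): 472²/48 = 222784/48 ≈ 4641.33 → 4641

4641 triangles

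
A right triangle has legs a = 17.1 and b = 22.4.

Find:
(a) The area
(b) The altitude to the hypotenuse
(a) The legs are perpendicular, so Area = ½·a·b = ½·17.1·22.4 = ½·383.04 = 191.52
(b) Hypotenuse c = √(a² + b²) = √(292.41 + 501.76) = √794.17 ≈ 28.181
    Area = ½·c·h_c  ⇒  h_c = 2·Area/c = 383.04/28.181 ≈ 13.5921

Area = 191.52, h_c = 13.59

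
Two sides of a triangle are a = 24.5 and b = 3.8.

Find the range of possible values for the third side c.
Triangle inequality: |a − b| < c < a + b
|a − b| = |24.5 − 3.8| = 20.7
a + b = 24.5 + 3.8 = 28.3

20.7 < c < 28.3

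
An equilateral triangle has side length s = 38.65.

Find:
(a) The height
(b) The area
(a) The height splits the triangle into two 30-60-90 halves: h = s·√3/2 = 38.65·1.73205/2 ≈ 66.9438/2 ≈ 33.4719
(b) Area = (√3/4)·s² = (√3/4)·38.65² = (√3/4)·1493.8225 ≈ 0.433013·1493.8225 ≈ 646.844

Height = 33.47, Area = 646.8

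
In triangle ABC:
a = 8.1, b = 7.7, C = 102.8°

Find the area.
Two sides and the included angle (SAS): A = ½·a·b·sin(C) = ½·8.1·7.7·sin(102.8°)
sin(102.8°) ≈ 0.975149
A ≈ ½·62.37·0.975149 = 31.185·0.975149 ≈ 30.41

Area = 30.41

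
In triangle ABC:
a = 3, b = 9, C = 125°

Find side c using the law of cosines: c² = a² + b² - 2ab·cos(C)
c² = 3² + 9² − 2·3·9·cos(125°)
cos(125°) ≈ -0.573576
c² ≈ 9 + 81 − 54·(-0.573576) ≈ 90 + 30.9731 ≈ 120.973
c ≈ √120.973 ≈ 10.9988

c = 11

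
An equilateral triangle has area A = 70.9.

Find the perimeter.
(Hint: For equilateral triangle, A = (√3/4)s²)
A = (√3/4)s²  ⇒  s² = 4A/√3 = 4·70.9/√3 = 283.6/1.73205 ≈ 163.737
s ≈ √163.737 ≈ 12.796
Perimeter = 3s ≈ 3·12.796 ≈ 38.3879

Perimeter = 38.39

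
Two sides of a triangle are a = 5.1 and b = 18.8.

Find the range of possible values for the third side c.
Triangle inequality: |a − b| < c < a + b
|a − b| = |5.1 − 18.8| = 13.7
a + b = 5.1 + 18.8 = 23.9

13.7 < c < 23.9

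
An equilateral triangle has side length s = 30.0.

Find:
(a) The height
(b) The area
(a) The height splits the triangle into two 30-60-90 halves: h = s·√3/2 = 30.0·1.73205/2 ≈ 51.9615/2 ≈ 25.9808
(b) Area = (√3/4)·s² = (√3/4)·30.0² = (√3/4)·900 ≈ 0.433013·900 ≈ 389.711

Height = 25.98, Area = 389.7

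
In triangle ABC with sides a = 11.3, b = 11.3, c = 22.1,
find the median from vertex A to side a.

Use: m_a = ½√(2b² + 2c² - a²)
m_a = ½√(2·11.3² + 2·22.1² − 11.3²) = ½√(2·127.69 + 2·488.41 − 127.69) = ½√(255.38 + 976.82 − 127.69) = ½√1104.51
√1104.51 ≈ 33.2342, so m_a ≈ 16.6171

m_a = 16.62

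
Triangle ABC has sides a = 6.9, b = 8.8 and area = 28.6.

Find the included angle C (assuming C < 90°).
Area = ½·a·b·sin(C)  ⇒  sin(C) = 2·Area/(a·b) = 2·28.6/(6.9·8.8) = 57.2/60.72 ≈ 0.942029
C = arcsin(0.942029) ≈ 70.3951° (taking the acute solution since C < 90°)

C = 70.4°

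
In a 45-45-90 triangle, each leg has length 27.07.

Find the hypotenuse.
In a 45-45-90 triangle the sides are in ratio 1 : 1 : √2, so hypotenuse = leg·√2.
Hypotenuse = 27.07·√2 ≈ 27.07·1.41421 ≈ 38.2828

Hypotenuse = 27.07√2 = 38.28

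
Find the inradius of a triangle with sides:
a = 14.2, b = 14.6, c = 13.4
r = Area/s where s is the semi-perimeter.
s = (14.2 + 14.6 + 13.4)/2 = 42.2/2 = 21.1
Area = √(s(s−a)(s−b)(s−c)) = √(21.1·6.9·6.5·7.7) ≈ √7286.78 ≈ 85.3626
r ≈ 85.3626/21.1 ≈ 4.04562

r = 4.046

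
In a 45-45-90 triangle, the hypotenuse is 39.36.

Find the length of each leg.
In a 45-45-90 triangle hypotenuse = leg·√2, so leg = hypotenuse/√2.
Leg = 39.36/√2 ≈ 39.36/1.41421 ≈ 27.8317

Each leg = 27.83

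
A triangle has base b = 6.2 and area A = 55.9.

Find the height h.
A = ½·b·h  ⇒  h = 2A/b = 2·55.9/6.2 = 111.8/6.2 ≈ 18.0323

h = 18.03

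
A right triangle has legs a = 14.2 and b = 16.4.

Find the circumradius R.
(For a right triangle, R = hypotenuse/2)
Hypotenuse c = √(a² + b²) = √(201.64 + 268.96) = √470.6 ≈ 21.6933
R = c/2 ≈ 21.6933/2 ≈ 10.8467

R = 10.85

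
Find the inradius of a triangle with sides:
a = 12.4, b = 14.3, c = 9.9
r = Area/s where s is the semi-perimeter.
s = (12.4 + 14.3 + 9.9)/2 = 36.6/2 = 18.3
Area = √(s(s−a)(s−b)(s−c)) = √(18.3·5.9·4·8.4) ≈ √3627.79 ≈ 60.2312
r ≈ 60.2312/18.3 ≈ 3.29132

r = 3.291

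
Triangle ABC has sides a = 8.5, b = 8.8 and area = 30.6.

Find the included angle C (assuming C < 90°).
Area = ½·a·b·sin(C)  ⇒  sin(C) = 2·Area/(a·b) = 2·30.6/(8.5·8.8) = 61.2/74.8 ≈ 0.818182
C = arcsin(0.818182) ≈ 54.9032° (taking the acute solution since C < 90°)

C = 54.9°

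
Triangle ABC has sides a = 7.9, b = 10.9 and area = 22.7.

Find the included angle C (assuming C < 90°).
Area = ½·a·b·sin(C)  ⇒  sin(C) = 2·Area/(a·b) = 2·22.7/(7.9·10.9) = 45.4/86.11 ≈ 0.527233
C = arcsin(0.527233) ≈ 31.8187° (taking the acute solution since C < 90°)

C = 31.82°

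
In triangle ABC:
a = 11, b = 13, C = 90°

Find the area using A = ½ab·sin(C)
A = ½·a·b·sin(C) = ½·11·13·sin(90°)
sin(90°) ≈ 1
A ≈ ½·143·1 = 71.5·1 ≈ 71.5

Area = 71.5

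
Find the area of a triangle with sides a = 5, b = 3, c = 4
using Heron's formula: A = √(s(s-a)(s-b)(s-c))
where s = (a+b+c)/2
s = (5 + 3 + 4)/2 = 12/2 = 6
s − a = 1, s − b = 3, s − c = 2
s(s−a)(s−b)(s−c) = 6·1·3·2 = 36
Area = √36 ≈ 6

s = 6.0, Area = 6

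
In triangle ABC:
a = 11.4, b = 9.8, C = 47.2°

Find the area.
Two sides and the included angle (SAS): A = ½·a·b·sin(C) = ½·11.4·9.8·sin(47.2°)
sin(47.2°) ≈ 0.73373
A ≈ ½·111.72·0.73373 = 55.86·0.73373 ≈ 40.9862

Area = 40.99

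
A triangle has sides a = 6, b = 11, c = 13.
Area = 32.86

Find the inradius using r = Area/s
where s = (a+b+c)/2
s = (6 + 11 + 13)/2 = 30/2 = 15
r = Area/s = 32.86/15 ≈ 2.19067

r = 2.191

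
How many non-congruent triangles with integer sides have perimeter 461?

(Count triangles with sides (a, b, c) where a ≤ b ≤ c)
Let a ≤ b ≤ c with a + b + c = 461. The only binding inequality is a + b > c, i.e. 461 − c > c, so c < 461/2; and c ≥ 461/3 since c is the largest side.
So 154 ≤ c ≤ 230. For each c, b runs from ⌈(461 − c)/2⌉ up to c (then a = 461 − b − c satisfies 1 ≤ a ≤ b automatically), giving c − ⌈(461 − c)/2⌉ + 1 choices.
Summing over c: 1 + 3 + 4 + 6 + … + 114 + 115  (77 terms, c = 154, …, 230) = 4485
Check (closed form: nearest integer to p²/48 for even p, (p+3)²/48 for odd p): (461+3)²/48 = 464²/48 = 215296/48 ≈ 4485.33 → 4485

4485 triangles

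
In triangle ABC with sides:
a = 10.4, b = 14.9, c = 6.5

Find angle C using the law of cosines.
c² = a² + b² − 2ab·cos(C)  ⇒  cos(C) = (a² + b² − c²)/(2ab)
cos(C) = (10.4² + 14.9² − 6.5²)/(2·10.4·14.9) = (108.16 + 222.01 − 42.25)/309.92 = 287.92/309.92 ≈ 0.929014
C = arccos(0.929014) ≈ 21.7184°

C = 21.72°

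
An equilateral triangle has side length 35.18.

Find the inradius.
r = Area/s with s the semi-perimeter.
Area = (√3/4)·35.18² = (√3/4)·1237.6324 ≈ 0.433013·1237.6324 ≈ 535.911
s = 3·35.18/2 = 52.77
r ≈ 535.911/52.77 ≈ 10.1556
(Equivalently r = side/(2√3) = 35.18/3.4641 ≈ 10.1556.)

r = 10.16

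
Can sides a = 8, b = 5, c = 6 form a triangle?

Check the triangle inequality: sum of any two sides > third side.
a + b vs c: 8 + 5 = 13 > 6  ✓
a + c vs b: 8 + 6 = 14 > 5  ✓
b + c vs a: 5 + 6 = 11 > 8  ✓

Yes, triangle inequality satisfied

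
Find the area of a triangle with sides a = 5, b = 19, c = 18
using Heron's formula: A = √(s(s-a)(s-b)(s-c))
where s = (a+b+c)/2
s = (5 + 19 + 18)/2 = 42/2 = 21
s − a = 16, s − b = 2, s − c = 3
s(s−a)(s−b)(s−c) = 21·16·2·3 = 2016
Area = √2016 ≈ 44.8999

s = 21.0, Area = 44.9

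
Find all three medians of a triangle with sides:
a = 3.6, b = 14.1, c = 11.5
Median formula: m_a = ½√(2b² + 2c² − a²) (and cyclically). a² = 12.96, b² = 198.81, c² = 132.25.
m_a = ½√(2·198.81 + 2·132.25 − 12.96) = ½√649.16 ≈ ½·25.4786 ≈ 12.7393
m_b = ½√(2·12.96 + 2·132.25 − 198.81) = ½√91.61 ≈ ½·9.57131 ≈ 4.78566
m_c = ½√(2·12.96 + 2·198.81 − 132.25) = ½√291.29 ≈ ½·17.0672 ≈ 8.53361

m_a = 12.74, m_b = 4.786, m_c = 8.534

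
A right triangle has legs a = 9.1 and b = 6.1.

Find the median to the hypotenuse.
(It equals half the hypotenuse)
Hypotenuse c = √(a² + b²) = √(82.81 + 37.21) = √120.02 ≈ 10.9554
Median to hypotenuse = c/2 ≈ 10.9554/2 ≈ 5.47768

Median = 5.478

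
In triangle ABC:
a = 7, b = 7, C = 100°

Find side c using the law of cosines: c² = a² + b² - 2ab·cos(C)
c² = 7² + 7² − 2·7·7·cos(100°)
cos(100°) ≈ -0.173648
c² ≈ 49 + 49 − 98·(-0.173648) ≈ 98 + 17.0175 ≈ 115.018
c ≈ √115.018 ≈ 10.7246

c = 10.72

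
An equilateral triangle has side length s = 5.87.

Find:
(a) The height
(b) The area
(a) The height splits the triangle into two 30-60-90 halves: h = s·√3/2 = 5.87·1.73205/2 ≈ 10.1671/2 ≈ 5.08357
(b) Area = (√3/4)·s² = (√3/4)·5.87² = (√3/4)·34.4569 ≈ 0.433013·34.4569 ≈ 14.9203

Height = 5.084, Area = 14.92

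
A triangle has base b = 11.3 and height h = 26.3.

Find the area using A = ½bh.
A = ½·b·h = ½·11.3·26.3 = ½·297.19 = 148.595

Area = 148.595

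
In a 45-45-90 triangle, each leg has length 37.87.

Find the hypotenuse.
In a 45-45-90 triangle the sides are in ratio 1 : 1 : √2, so hypotenuse = leg·√2.
Hypotenuse = 37.87·√2 ≈ 37.87·1.41421 ≈ 53.5563

Hypotenuse = 37.87√2 = 53.56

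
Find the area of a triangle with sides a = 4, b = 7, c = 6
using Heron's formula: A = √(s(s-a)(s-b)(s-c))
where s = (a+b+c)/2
s = (4 + 7 + 6)/2 = 17/2 = 8.5
s − a = 4.5, s − b = 1.5, s − c = 2.5
s(s−a)(s−b)(s−c) = 8.5·4.5·1.5·2.5 = 143.4375
Area = √143.4375 ≈ 11.9765

s = 8.5, Area = 11.98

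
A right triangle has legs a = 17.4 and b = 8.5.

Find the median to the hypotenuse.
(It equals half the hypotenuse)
Hypotenuse c = √(a² + b²) = √(302.76 + 72.25) = √375.01 ≈ 19.3652
Median to hypotenuse = c/2 ≈ 19.3652/2 ≈ 9.68259

Median = 9.683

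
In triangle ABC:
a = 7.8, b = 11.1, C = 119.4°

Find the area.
Two sides and the included angle (SAS): A = ½·a·b·sin(C) = ½·7.8·11.1·sin(119.4°)
sin(119.4°) ≈ 0.871214
A ≈ ½·86.58·0.871214 = 43.29·0.871214 ≈ 37.7148

Area = 37.71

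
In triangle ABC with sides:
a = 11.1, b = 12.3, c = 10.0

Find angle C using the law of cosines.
c² = a² + b² − 2ab·cos(C)  ⇒  cos(C) = (a² + b² − c²)/(2ab)
cos(C) = (11.1² + 12.3² − 10.0²)/(2·11.1·12.3) = (123.21 + 151.29 − 100)/273.06 = 174.5/273.06 ≈ 0.639054
C = arccos(0.639054) ≈ 50.2787°

C = 50.28°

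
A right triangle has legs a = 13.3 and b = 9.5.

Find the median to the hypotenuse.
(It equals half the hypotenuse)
Hypotenuse c = √(a² + b²) = √(176.89 + 90.25) = √267.14 ≈ 16.3444
Median to hypotenuse = c/2 ≈ 16.3444/2 ≈ 8.17221

Median = 8.172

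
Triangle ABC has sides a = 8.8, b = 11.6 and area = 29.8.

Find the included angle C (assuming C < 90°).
Area = ½·a·b·sin(C)  ⇒  sin(C) = 2·Area/(a·b) = 2·29.8/(8.8·11.6) = 59.6/102.08 ≈ 0.583856
C = arcsin(0.583856) ≈ 35.7222° (taking the acute solution since C < 90°)

C = 35.72°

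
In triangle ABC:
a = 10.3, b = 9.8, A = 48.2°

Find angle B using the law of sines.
a/sin(A) = b/sin(B)  ⇒  sin(B) = b·sin(A)/a = 9.8·sin(48.2°)/10.3
sin(48.2°) ≈ 0.745476
sin(B) ≈ 9.8·0.745476/10.3 ≈ 7.30566/10.3 ≈ 0.709288
B = arcsin(0.709288) ≈ 45.177°
(Since b ≤ a we need B ≤ A, so the obtuse alternative 180° − 45.177° ≈ 134.823° is rejected.)

B = 45.18°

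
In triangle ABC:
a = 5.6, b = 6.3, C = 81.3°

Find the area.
Two sides and the included angle (SAS): A = ½·a·b·sin(C) = ½·5.6·6.3·sin(81.3°)
sin(81.3°) ≈ 0.988494
A ≈ ½·35.28·0.988494 = 17.64·0.988494 ≈ 17.437

Area = 17.44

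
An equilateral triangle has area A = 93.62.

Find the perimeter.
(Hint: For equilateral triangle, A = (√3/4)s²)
A = (√3/4)s²  ⇒  s² = 4A/√3 = 4·93.62/√3 = 374.48/1.73205 ≈ 216.206
s ≈ √216.206 ≈ 14.7039
Perimeter = 3s ≈ 3·14.7039 ≈ 44.1118

Perimeter = 44.11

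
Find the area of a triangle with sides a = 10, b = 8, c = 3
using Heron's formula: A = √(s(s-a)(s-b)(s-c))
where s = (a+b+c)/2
s = (10 + 8 + 3)/2 = 21/2 = 10.5
s − a = 0.5, s − b = 2.5, s − c = 7.5
s(s−a)(s−b)(s−c) = 10.5·0.5·2.5·7.5 = 98.4375
Area = √98.4375 ≈ 9.92157

s = 10.5, Area = 9.922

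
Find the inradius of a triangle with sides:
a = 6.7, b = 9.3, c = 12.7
r = Area/s where s is the semi-perimeter.
s = (6.7 + 9.3 + 12.7)/2 = 28.7/2 = 14.35
Area = √(s(s−a)(s−b)(s−c)) = √(14.35·7.65·5.05·1.65) ≈ √914.721 ≈ 30.2444
r ≈ 30.2444/14.35 ≈ 2.10762

r = 2.108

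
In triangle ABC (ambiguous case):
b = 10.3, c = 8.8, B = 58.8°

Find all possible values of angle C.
b/sin(B) = c/sin(C)  ⇒  sin(C) = c·sin(B)/b = 8.8·sin(58.8°)/10.3
sin(58.8°) ≈ 0.855364
sin(C) ≈ 8.8·0.855364/10.3 ≈ 7.52721/10.3 ≈ 0.730797
Candidate 1: C₁ = arcsin(0.730797) ≈ 46.9532°  →  A = 180° − 58.8° − 46.9532° ≈ 74.2468° > 0, valid
Candidate 2: C₂ = 180° − C₁ ≈ 133.047°  →  A = 180° − 58.8° − 133.047° ≈ -11.8468° ≤ 0, not a valid triangle

C = 46.95° (one solution)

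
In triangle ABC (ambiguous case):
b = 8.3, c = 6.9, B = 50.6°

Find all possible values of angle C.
b/sin(B) = c/sin(C)  ⇒  sin(C) = c·sin(B)/b = 6.9·sin(50.6°)/8.3
sin(50.6°) ≈ 0.772734
sin(C) ≈ 6.9·0.772734/8.3 ≈ 5.33186/8.3 ≈ 0.642393
Candidate 1: C₁ = arcsin(0.642393) ≈ 39.9705°  →  A = 180° − 50.6° − 39.9705° ≈ 89.4295° > 0, valid
Candidate 2: C₂ = 180° − C₁ ≈ 140.03°  →  A = 180° − 50.6° − 140.03° ≈ -10.6295° ≤ 0, not a valid triangle

C = 39.97° (one solution)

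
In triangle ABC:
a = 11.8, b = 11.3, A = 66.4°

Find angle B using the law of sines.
a/sin(A) = b/sin(B)  ⇒  sin(B) = b·sin(A)/a = 11.3·sin(66.4°)/11.8
sin(66.4°) ≈ 0.916363
sin(B) ≈ 11.3·0.916363/11.8 ≈ 10.3549/11.8 ≈ 0.877534
B = arcsin(0.877534) ≈ 61.3463°
(Since b ≤ a we need B ≤ A, so the obtuse alternative 180° − 61.3463° ≈ 118.654° is rejected.)

B = 61.35°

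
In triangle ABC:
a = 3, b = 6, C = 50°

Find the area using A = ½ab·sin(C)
A = ½·a·b·sin(C) = ½·3·6·sin(50°)
sin(50°) ≈ 0.766044
A ≈ ½·18·0.766044 = 9·0.766044 ≈ 6.8944

Area = 6.894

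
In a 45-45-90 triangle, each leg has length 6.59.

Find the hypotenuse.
In a 45-45-90 triangle the sides are in ratio 1 : 1 : √2, so hypotenuse = leg·√2.
Hypotenuse = 6.59·√2 ≈ 6.59·1.41421 ≈ 9.31967

Hypotenuse = 6.59√2 = 9.32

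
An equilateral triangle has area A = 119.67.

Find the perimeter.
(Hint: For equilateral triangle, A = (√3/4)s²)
A = (√3/4)s²  ⇒  s² = 4A/√3 = 4·119.67/√3 = 478.68/1.73205 ≈ 276.366
s ≈ √276.366 ≈ 16.6243
Perimeter = 3s ≈ 3·16.6243 ≈ 49.8728

Perimeter = 49.87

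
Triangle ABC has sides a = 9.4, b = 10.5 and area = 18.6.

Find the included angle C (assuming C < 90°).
Area = ½·a·b·sin(C)  ⇒  sin(C) = 2·Area/(a·b) = 2·18.6/(9.4·10.5) = 37.2/98.7 ≈ 0.3769
C = arcsin(0.3769) ≈ 22.1418° (taking the acute solution since C < 90°)

C = 22.14°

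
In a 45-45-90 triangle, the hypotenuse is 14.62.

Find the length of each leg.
In a 45-45-90 triangle hypotenuse = leg·√2, so leg = hypotenuse/√2.
Leg = 14.62/√2 ≈ 14.62/1.41421 ≈ 10.3379

Each leg = 10.34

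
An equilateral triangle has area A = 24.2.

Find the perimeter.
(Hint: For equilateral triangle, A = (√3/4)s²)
A = (√3/4)s²  ⇒  s² = 4A/√3 = 4·24.2/√3 = 96.8/1.73205 ≈ 55.8875
s ≈ √55.8875 ≈ 7.47579
Perimeter = 3s ≈ 3·7.47579 ≈ 22.4274

Perimeter = 22.43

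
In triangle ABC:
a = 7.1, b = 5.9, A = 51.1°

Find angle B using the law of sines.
a/sin(A) = b/sin(B)  ⇒  sin(B) = b·sin(A)/a = 5.9·sin(51.1°)/7.1
sin(51.1°) ≈ 0.778243
sin(B) ≈ 5.9·0.778243/7.1 ≈ 4.59163/7.1 ≈ 0.646709
B = arcsin(0.646709) ≈ 40.2939°
(Since b ≤ a we need B ≤ A, so the obtuse alternative 180° − 40.2939° ≈ 139.706° is rejected.)

B = 40.29°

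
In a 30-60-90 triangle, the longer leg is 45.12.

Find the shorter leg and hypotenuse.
In a 30-60-90 triangle the sides are in ratio 1 : √3 : 2, so short leg = long leg/√3 and hypotenuse = 2·(short leg).
Short leg = 45.12/√3 ≈ 45.12/1.73205 ≈ 26.05
Hypotenuse = 2·26.05 ≈ 52.1001

Short leg = 26.05, Hypotenuse = 52.1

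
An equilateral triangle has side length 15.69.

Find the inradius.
r = Area/s with s the semi-perimeter.
Area = (√3/4)·15.69² = (√3/4)·246.1761 ≈ 0.433013·246.1761 ≈ 106.597
s = 3·15.69/2 = 23.535
r ≈ 106.597/23.535 ≈ 4.52931
(Equivalently r = side/(2√3) = 15.69/3.4641 ≈ 4.52931.)

r = 4.529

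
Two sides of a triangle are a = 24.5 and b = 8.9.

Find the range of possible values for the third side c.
Triangle inequality: |a − b| < c < a + b
|a − b| = |24.5 − 8.9| = 15.6
a + b = 24.5 + 8.9 = 33.4

15.6 < c < 33.4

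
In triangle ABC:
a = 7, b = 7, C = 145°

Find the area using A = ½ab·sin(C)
A = ½·a·b·sin(C) = ½·7·7·sin(145°)
sin(145°) ≈ 0.573576
A ≈ ½·49·0.573576 = 24.5·0.573576 ≈ 14.0526

Area = 14.05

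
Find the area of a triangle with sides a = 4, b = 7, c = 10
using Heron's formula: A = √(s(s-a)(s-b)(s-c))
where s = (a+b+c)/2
s = (4 + 7 + 10)/2 = 21/2 = 10.5
s − a = 6.5, s − b = 3.5, s − c = 0.5
s(s−a)(s−b)(s−c) = 10.5·6.5·3.5·0.5 = 119.4375
Area = √119.4375 ≈ 10.9287

s = 10.5, Area = 10.93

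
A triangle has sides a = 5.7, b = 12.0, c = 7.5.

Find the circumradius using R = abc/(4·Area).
First find the area with Heron's formula.
s = (5.7 + 12.0 + 7.5)/2 = 12.6
Area = √(s(s−a)(s−b)(s−c)) = √(12.6·6.9·0.6·5.1) ≈ √266.036 ≈ 16.3106
abc = 5.7·12.0·7.5 = 513
R = abc/(4·Area) ≈ 513/(4·16.3106) = 513/65.2425 ≈ 7.86297

R = 7.863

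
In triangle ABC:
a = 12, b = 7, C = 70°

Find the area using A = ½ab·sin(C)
A = ½·a·b·sin(C) = ½·12·7·sin(70°)
sin(70°) ≈ 0.939693
A ≈ ½·84·0.939693 = 42·0.939693 ≈ 39.4671

Area = 39.47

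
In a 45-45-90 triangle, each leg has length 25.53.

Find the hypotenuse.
In a 45-45-90 triangle the sides are in ratio 1 : 1 : √2, so hypotenuse = leg·√2.
Hypotenuse = 25.53·√2 ≈ 25.53·1.41421 ≈ 36.1049

Hypotenuse = 25.53√2 = 36.1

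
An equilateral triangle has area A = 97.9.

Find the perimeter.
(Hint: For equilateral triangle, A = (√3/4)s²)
A = (√3/4)s²  ⇒  s² = 4A/√3 = 4·97.9/√3 = 391.6/1.73205 ≈ 226.09
s ≈ √226.09 ≈ 15.0363
Perimeter = 3s ≈ 3·15.0363 ≈ 45.1089

Perimeter = 45.11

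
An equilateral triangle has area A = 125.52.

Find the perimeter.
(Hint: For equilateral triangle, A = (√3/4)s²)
A = (√3/4)s²  ⇒  s² = 4A/√3 = 4·125.52/√3 = 502.08/1.73205 ≈ 289.876
s ≈ √289.876 ≈ 17.0257
Perimeter = 3s ≈ 3·17.0257 ≈ 51.0772

Perimeter = 51.08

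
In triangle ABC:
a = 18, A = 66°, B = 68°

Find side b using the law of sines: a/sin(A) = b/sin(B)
a/sin(A) = b/sin(B)  ⇒  b = a·sin(B)/sin(A) = 18·sin(68°)/sin(66°)
sin(68°) ≈ 0.927184, sin(66°) ≈ 0.913545
b ≈ 18·0.927184/0.913545 ≈ 16.6893/0.913545 ≈ 18.2687

b = 18.27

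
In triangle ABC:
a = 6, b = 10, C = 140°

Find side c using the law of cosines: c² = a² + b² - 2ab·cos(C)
c² = 6² + 10² − 2·6·10·cos(140°)
cos(140°) ≈ -0.766044
c² ≈ 36 + 100 − 120·(-0.766044) ≈ 136 + 91.9253 ≈ 227.925
c ≈ √227.925 ≈ 15.0972

c = 15.1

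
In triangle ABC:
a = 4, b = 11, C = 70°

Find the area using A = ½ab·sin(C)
A = ½·a·b·sin(C) = ½·4·11·sin(70°)
sin(70°) ≈ 0.939693
A ≈ ½·44·0.939693 = 22·0.939693 ≈ 20.6732

Area = 20.67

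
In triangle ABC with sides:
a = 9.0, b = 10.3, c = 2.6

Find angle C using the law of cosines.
c² = a² + b² − 2ab·cos(C)  ⇒  cos(C) = (a² + b² − c²)/(2ab)
cos(C) = (9.0² + 10.3² − 2.6²)/(2·9.0·10.3) = (81 + 106.09 − 6.76)/185.4 = 180.33/185.4 ≈ 0.972654
C = arccos(0.972654) ≈ 13.4302°

C = 13.43°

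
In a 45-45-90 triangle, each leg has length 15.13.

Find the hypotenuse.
In a 45-45-90 triangle the sides are in ratio 1 : 1 : √2, so hypotenuse = leg·√2.
Hypotenuse = 15.13·√2 ≈ 15.13·1.41421 ≈ 21.3971

Hypotenuse = 15.13√2 = 21.4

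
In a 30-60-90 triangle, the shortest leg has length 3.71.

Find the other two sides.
In a 30-60-90 triangle the sides are in ratio 1 : √3 : 2 (short leg : long leg : hypotenuse).
Long leg = 3.71·√3 ≈ 3.71·1.73205 ≈ 6.42591
Hypotenuse = 2·3.71 = 7.42

Long leg = 3.71√3 = 6.426, Hypotenuse = 7.42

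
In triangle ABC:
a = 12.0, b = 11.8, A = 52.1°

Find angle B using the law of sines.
a/sin(A) = b/sin(B)  ⇒  sin(B) = b·sin(A)/a = 11.8·sin(52.1°)/12.0
sin(52.1°) ≈ 0.789084
sin(B) ≈ 11.8·0.789084/12.0 ≈ 9.31119/12.0 ≈ 0.775933
B = arcsin(0.775933) ≈ 50.8897°
(Since b ≤ a we need B ≤ A, so the obtuse alternative 180° − 50.8897° ≈ 129.11° is rejected.)

B = 50.89°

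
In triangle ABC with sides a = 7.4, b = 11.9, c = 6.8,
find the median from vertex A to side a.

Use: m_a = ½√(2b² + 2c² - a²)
m_a = ½√(2·11.9² + 2·6.8² − 7.4²) = ½√(2·141.61 + 2·46.24 − 54.76) = ½√(283.22 + 92.48 − 54.76) = ½√320.94
√320.94 ≈ 17.9148, so m_a ≈ 8.9574

m_a = 8.957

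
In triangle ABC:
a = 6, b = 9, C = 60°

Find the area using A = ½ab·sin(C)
A = ½·a·b·sin(C) = ½·6·9·sin(60°)
sin(60°) ≈ 0.866025
A ≈ ½·54·0.866025 = 27·0.866025 ≈ 23.3827

Area = 23.38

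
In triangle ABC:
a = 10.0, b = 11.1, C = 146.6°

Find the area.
Two sides and the included angle (SAS): A = ½·a·b·sin(C) = ½·10.0·11.1·sin(146.6°)
sin(146.6°) ≈ 0.550481
A ≈ ½·111·0.550481 = 55.5·0.550481 ≈ 30.5517

Area = 30.55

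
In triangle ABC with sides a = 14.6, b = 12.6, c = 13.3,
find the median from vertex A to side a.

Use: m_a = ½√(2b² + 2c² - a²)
m_a = ½√(2·12.6² + 2·13.3² − 14.6²) = ½√(2·158.76 + 2·176.89 − 213.16) = ½√(317.52 + 353.78 − 213.16) = ½√458.14
√458.14 ≈ 21.4042, so m_a ≈ 10.7021

m_a = 10.7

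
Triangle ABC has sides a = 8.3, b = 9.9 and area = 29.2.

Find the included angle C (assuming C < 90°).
Area = ½·a·b·sin(C)  ⇒  sin(C) = 2·Area/(a·b) = 2·29.2/(8.3·9.9) = 58.4/82.17 ≈ 0.710722
C = arcsin(0.710722) ≈ 45.2937° (taking the acute solution since C < 90°)

C = 45.29°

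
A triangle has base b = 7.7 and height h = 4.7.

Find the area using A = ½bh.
A = ½·b·h = ½·7.7·4.7 = ½·36.19 = 18.095

Area = 18.095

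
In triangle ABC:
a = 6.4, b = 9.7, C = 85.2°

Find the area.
Two sides and the included angle (SAS): A = ½·a·b·sin(C) = ½·6.4·9.7·sin(85.2°)
sin(85.2°) ≈ 0.996493
A ≈ ½·62.08·0.996493 = 31.04·0.996493 ≈ 30.9311

Area = 30.93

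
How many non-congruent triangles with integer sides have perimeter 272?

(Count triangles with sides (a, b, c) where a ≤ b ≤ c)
Let a ≤ b ≤ c with a + b + c = 272. The only binding inequality is a + b > c, i.e. 272 − c > c, so c < 272/2; and c ≥ 272/3 since c is the largest side.
So 91 ≤ c ≤ 135. For each c, b runs from ⌈(272 − c)/2⌉ up to c (then a = 272 − b − c satisfies 1 ≤ a ≤ b automatically), giving c − ⌈(272 − c)/2⌉ + 1 choices.
Summing over c: 1 + 3 + 4 + 6 + … + 66 + 67  (45 terms, c = 91, …, 135) = 1541
Check (closed form: nearest integer to p²/48 for even p, (p+3)²/48 for odd p): 272²/48 = 73984/48 ≈ 1541.33 → 1541

1541 triangles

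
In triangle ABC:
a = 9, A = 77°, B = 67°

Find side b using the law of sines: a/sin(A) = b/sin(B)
a/sin(A) = b/sin(B)  ⇒  b = a·sin(B)/sin(A) = 9·sin(67°)/sin(77°)
sin(67°) ≈ 0.920505, sin(77°) ≈ 0.97437
b ≈ 9·0.920505/0.97437 ≈ 8.28454/0.97437 ≈ 8.50246

b = 8.502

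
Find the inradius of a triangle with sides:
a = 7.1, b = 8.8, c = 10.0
r = Area/s where s is the semi-perimeter.
s = (7.1 + 8.8 + 10.0)/2 = 25.9/2 = 12.95
Area = √(s(s−a)(s−b)(s−c)) = √(12.95·5.85·4.15·2.95) ≈ √927.461 ≈ 30.4542
r ≈ 30.4542/12.95 ≈ 2.35168

r = 2.352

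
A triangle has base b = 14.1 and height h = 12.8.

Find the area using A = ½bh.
A = ½·b·h = ½·14.1·12.8 = ½·180.48 = 90.24

Area = 90.24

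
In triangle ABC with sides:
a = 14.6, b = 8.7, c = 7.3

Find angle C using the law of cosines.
c² = a² + b² − 2ab·cos(C)  ⇒  cos(C) = (a² + b² − c²)/(2ab)
cos(C) = (14.6² + 8.7² − 7.3²)/(2·14.6·8.7) = (213.16 + 75.69 − 53.29)/254.04 = 235.56/254.04 ≈ 0.927256
C = arccos(0.927256) ≈ 21.989°

C = 21.99°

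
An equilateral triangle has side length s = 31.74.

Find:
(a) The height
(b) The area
(a) The height splits the triangle into two 30-60-90 halves: h = s·√3/2 = 31.74·1.73205/2 ≈ 54.9753/2 ≈ 27.4876
(b) Area = (√3/4)·s² = (√3/4)·31.74² = (√3/4)·1007.4276 ≈ 0.433013·1007.4276 ≈ 436.229

Height = 27.49, Area = 436.2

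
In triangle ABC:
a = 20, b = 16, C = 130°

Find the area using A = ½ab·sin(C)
A = ½·a·b·sin(C) = ½·20·16·sin(130°)
sin(130°) ≈ 0.766044
A ≈ ½·320·0.766044 = 160·0.766044 ≈ 122.567

Area = 122.6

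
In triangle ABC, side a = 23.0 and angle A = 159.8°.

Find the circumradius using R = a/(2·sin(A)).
R = a/(2·sin(A)) = 23.0/(2·sin(159.8°))
sin(159.8°) ≈ 0.345298
R ≈ 23.0/(2·0.345298) = 23.0/0.690596 ≈ 33.3045

R = 33.3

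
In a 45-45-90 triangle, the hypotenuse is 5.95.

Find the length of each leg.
In a 45-45-90 triangle hypotenuse = leg·√2, so leg = hypotenuse/√2.
Leg = 5.95/√2 ≈ 5.95/1.41421 ≈ 4.20729

Each leg = 4.207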